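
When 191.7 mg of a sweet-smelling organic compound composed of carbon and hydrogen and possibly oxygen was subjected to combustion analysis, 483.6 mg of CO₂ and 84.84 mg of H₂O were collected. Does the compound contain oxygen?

mol C = 0.4836 g CO₂ ÷ 44.009 g/mol = 0.010989 mol
mol H = 2 × 0.08484 g H₂O ÷ 18.015 g/mol = 0.0094188 mol
C and H account for only 0.14148 g of the 0.1917 g sample; the remaining 0.050221 g must be oxygen.

yes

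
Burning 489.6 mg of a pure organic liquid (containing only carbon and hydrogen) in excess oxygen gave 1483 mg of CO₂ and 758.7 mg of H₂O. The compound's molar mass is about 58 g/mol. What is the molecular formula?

mol C = 1.483 g CO₂ ÷ 44.009 g/mol = 0.033698 mol
mol H = 2 × 0.7587 g H₂O ÷ 18.015 g/mol = 0.084230 mol
Divide by the smallest (0.033698 mol): C 1.000, H 2.500
Multiplying each by 2 gives whole numbers: C 2.00, H 5.00
Empirical formula: C2H5
Empirical-formula mass = 29.06 g/mol; 58 ÷ 29.06 ≈ 2, so the molecular formula is C4H10.

C4H10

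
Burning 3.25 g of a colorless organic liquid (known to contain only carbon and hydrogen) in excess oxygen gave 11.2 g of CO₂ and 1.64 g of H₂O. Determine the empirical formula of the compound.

C7H5

mol C = 11.2 g CO₂ ÷ 44.009 g/mol = 0.2545 mol
mol H = 2 × 1.64 g H₂O ÷ 18.015 g/mol = 0.1821 mol
Divide by the smallest (0.1821 mol): C 1.398, H 1.000
Multiplying each by 5 gives whole numbers: C 6.99, H 5.00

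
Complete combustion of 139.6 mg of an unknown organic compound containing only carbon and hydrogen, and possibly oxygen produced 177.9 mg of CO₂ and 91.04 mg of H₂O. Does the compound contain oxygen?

yes

mol C = 0.1779 g CO₂ ÷ 44.009 g/mol = 0.0040424 mol
mol H = 2 × 0.09104 g H₂O ÷ 18.015 g/mol = 0.010107 mol
C and H account for only 0.058741 g of the 0.1396 g sample; the remaining 0.080859 g must be oxygen.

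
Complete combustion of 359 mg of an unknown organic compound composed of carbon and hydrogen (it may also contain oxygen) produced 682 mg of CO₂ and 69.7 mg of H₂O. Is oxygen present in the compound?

yes

mol C = 0.682 g CO₂ ÷ 44.009 g/mol = 0.01550 mol
mol H = 2 × 0.0697 g H₂O ÷ 18.015 g/mol = 0.007738 mol
C and H account for only 0.1939 g of the 0.359 g sample; the remaining 0.1651 g must be oxygen.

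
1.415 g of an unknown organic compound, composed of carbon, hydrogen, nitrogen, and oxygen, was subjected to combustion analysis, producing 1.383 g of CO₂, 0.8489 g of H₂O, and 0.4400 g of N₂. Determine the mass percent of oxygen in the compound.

mol C = 1.383 g CO₂ ÷ 44.009 g/mol = 0.031425 mol
mol H = 2 × 0.8489 g H₂O ÷ 18.015 g/mol = 0.094244 mol
mol N = 2 × 0.4400 g N₂ ÷ 28.014 g/mol = 0.031413 mol
mass O = 1.415 − (0.37745 + 0.094998 + 0.44000) = 0.50255 g → mol O = 0.50255 ÷ 15.999 = 0.031411 mol
mass % O = 0.50255 g ÷ 1.415 g × 100%

35.52%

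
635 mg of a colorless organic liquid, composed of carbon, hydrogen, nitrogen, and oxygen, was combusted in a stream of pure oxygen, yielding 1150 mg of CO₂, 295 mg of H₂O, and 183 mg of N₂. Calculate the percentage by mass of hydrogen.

mol C = 1.15 g CO₂ ÷ 44.009 g/mol = 0.02613 mol
mol H = 2 × 0.295 g H₂O ÷ 18.015 g/mol = 0.03275 mol
mol N = 2 × 0.183 g N₂ ÷ 28.014 g/mol = 0.01306 mol
mass O = 0.635 − (0.3139 + 0.03301 + 0.1830) = 0.1051 g → mol O = 0.1051 ÷ 15.999 = 0.006571 mol
mass % H = 0.03301 g ÷ 0.635 g × 100%

5.2%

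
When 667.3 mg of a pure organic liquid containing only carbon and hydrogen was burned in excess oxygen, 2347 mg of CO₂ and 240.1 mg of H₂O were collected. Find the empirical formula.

mol C = 2.347 g CO₂ ÷ 44.009 g/mol = 0.053330 mol
mol H = 2 × 0.2401 g H₂O ÷ 18.015 g/mol = 0.026656 mol
Divide by the smallest (0.026656 mol): C 2.001, H 1.000

C2H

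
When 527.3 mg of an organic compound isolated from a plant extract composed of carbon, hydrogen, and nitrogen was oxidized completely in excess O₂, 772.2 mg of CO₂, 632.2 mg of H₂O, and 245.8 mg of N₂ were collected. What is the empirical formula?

CH4N

mol C = 0.7722 g CO₂ ÷ 44.009 g/mol = 0.017546 mol
mol H = 2 × 0.6322 g H₂O ÷ 18.015 g/mol = 0.070186 mol
mol N = 2 × 0.2458 g N₂ ÷ 28.014 g/mol = 0.017548 mol
Divide by the smallest (0.017546 mol): C 1.000, H 4.000, N 1.000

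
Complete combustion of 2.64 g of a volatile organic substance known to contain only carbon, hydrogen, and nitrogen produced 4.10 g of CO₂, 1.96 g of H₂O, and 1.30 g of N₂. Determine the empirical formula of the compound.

C3H7N3

mol C = 4.10 g CO₂ ÷ 44.009 g/mol = 0.09316 mol
mol H = 2 × 1.96 g H₂O ÷ 18.015 g/mol = 0.2176 mol
mol N = 2 × 1.30 g N₂ ÷ 28.014 g/mol = 0.09281 mol
Divide by the smallest (0.09281 mol): C 1.004, H 2.345, N 1.000
Multiplying each by 3 gives whole numbers: C 3.01, H 7.03, N 3.00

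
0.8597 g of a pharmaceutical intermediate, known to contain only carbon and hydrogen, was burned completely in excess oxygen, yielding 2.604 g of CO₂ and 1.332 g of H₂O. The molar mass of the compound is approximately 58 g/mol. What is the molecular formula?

C4H10

mol C = 2.604 g CO₂ ÷ 44.009 g/mol = 0.059170 mol
mol H = 2 × 1.332 g H₂O ÷ 18.015 g/mol = 0.14788 mol
Divide by the smallest (0.059170 mol): C 1.000, H 2.499
Multiplying each by 2 gives whole numbers: C 2.00, H 5.00
Empirical formula: C2H5
Empirical-formula mass = 29.06 g/mol; 58 ÷ 29.06 ≈ 2, so the molecular formula is C4H10.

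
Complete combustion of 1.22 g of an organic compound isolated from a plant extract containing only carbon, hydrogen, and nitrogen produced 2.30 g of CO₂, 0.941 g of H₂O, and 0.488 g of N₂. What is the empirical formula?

C3H6N2

mol C = 2.30 g CO₂ ÷ 44.009 g/mol = 0.05226 mol
mol H = 2 × 0.941 g H₂O ÷ 18.015 g/mol = 0.1045 mol
mol N = 2 × 0.488 g N₂ ÷ 28.014 g/mol = 0.03484 mol
Divide by the smallest (0.03484 mol): C 1.500, H 2.999, N 1.000
Multiplying each by 2 gives whole numbers: C 3.00, H 6.00, N 2.00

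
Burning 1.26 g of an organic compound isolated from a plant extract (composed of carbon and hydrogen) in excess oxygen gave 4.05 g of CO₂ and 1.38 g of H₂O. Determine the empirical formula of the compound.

mol C = 4.05 g CO₂ ÷ 44.009 g/mol = 0.09203 mol
mol H = 2 × 1.38 g H₂O ÷ 18.015 g/mol = 0.1532 mol
Divide by the smallest (0.09203 mol): C 1.000, H 1.665
Multiplying each by 3 gives whole numbers: C 3.00, H 4.99

C3H5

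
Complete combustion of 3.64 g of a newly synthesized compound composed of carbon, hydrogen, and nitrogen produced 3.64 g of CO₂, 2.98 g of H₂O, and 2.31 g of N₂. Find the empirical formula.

mol C = 3.64 g CO₂ ÷ 44.009 g/mol = 0.08271 mol
mol H = 2 × 2.98 g H₂O ÷ 18.015 g/mol = 0.3308 mol
mol N = 2 × 2.31 g N₂ ÷ 28.014 g/mol = 0.1649 mol
Divide by the smallest (0.08271 mol): C 1.000, H 4.000, N 1.994

CH4N2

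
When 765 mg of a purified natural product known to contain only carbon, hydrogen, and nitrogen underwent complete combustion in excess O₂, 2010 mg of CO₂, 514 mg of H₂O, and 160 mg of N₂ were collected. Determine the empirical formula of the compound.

C4H5N

mol C = 2.01 g CO₂ ÷ 44.009 g/mol = 0.04567 mol
mol H = 2 × 0.514 g H₂O ÷ 18.015 g/mol = 0.05706 mol
mol N = 2 × 0.160 g N₂ ÷ 28.014 g/mol = 0.01142 mol
Divide by the smallest (0.01142 mol): C 3.998, H 4.996, N 1.000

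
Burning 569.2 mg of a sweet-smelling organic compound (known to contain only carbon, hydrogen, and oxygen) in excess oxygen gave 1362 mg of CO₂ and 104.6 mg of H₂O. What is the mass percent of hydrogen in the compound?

2.06%

mol C = 1.362 g CO₂ ÷ 44.009 g/mol = 0.030948 mol
mol H = 2 × 0.1046 g H₂O ÷ 18.015 g/mol = 0.011613 mol
mass O = 0.5692 − (0.37172 + 0.011705) = 0.18578 g → mol O = 0.18578 ÷ 15.999 = 0.011612 mol
mass % H = 0.011705 g ÷ 0.5692 g × 100%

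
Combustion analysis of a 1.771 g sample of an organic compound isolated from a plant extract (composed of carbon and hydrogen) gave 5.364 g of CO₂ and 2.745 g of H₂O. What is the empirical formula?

mol C = 5.364 g CO₂ ÷ 44.009 g/mol = 0.12188 mol
mol H = 2 × 2.745 g H₂O ÷ 18.015 g/mol = 0.30475 mol
Divide by the smallest (0.12188 mol): C 1.000, H 2.500
Multiplying each by 2 gives whole numbers: C 2.00, H 5.00

C2H5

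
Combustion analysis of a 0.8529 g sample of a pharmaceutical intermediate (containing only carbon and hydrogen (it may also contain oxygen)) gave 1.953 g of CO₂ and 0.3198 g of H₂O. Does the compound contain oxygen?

yes

mol C = 1.953 g CO₂ ÷ 44.009 g/mol = 0.044377 mol
mol H = 2 × 0.3198 g H₂O ÷ 18.015 g/mol = 0.035504 mol
C and H account for only 0.56880 g of the 0.8529 g sample; the remaining 0.28410 g must be oxygen.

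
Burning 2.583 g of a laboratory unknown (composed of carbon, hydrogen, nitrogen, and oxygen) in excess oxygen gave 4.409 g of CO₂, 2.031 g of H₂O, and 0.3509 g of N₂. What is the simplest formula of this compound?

C4H9NO2

mol C = 4.409 g CO₂ ÷ 44.009 g/mol = 0.10018 mol
mol H = 2 × 2.031 g H₂O ÷ 18.015 g/mol = 0.22548 mol
mol N = 2 × 0.3509 g N₂ ÷ 28.014 g/mol = 0.025052 mol
mass O = 2.583 − (1.2033 + 0.22728 + 0.35090) = 0.80151 g → mol O = 0.80151 ÷ 15.999 = 0.050097 mol
Divide by the smallest (0.025052 mol): C 3.999, H 9.001, N 1.000, O 2.000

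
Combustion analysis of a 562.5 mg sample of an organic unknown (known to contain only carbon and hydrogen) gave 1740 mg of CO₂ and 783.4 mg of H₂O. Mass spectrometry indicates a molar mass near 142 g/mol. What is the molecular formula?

C10H22

mol C = 1.740 g CO₂ ÷ 44.009 g/mol = 0.039537 mol
mol H = 2 × 0.7834 g H₂O ÷ 18.015 g/mol = 0.086972 mol
Divide by the smallest (0.039537 mol): C 1.000, H 2.200
Multiplying each by 5 gives whole numbers: C 5.00, H 11.00
Empirical formula: C5H11
Empirical-formula mass = 71.14 g/mol; 142 ÷ 71.14 ≈ 2, so the molecular formula is C10H22.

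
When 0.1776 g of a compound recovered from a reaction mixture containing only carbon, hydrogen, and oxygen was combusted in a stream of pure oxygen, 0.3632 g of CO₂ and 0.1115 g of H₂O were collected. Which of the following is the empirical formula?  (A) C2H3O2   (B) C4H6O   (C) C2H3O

(C) C2H3O

mol C = 0.3632 g CO₂ ÷ 44.009 g/mol = 0.0082529 mol
mol H = 2 × 0.1115 g H₂O ÷ 18.015 g/mol = 0.012379 mol
mass O = 0.1776 − (0.099125 + 0.012478) = 0.065997 g → mol O = 0.065997 ÷ 15.999 = 0.0041251 mol
Divide by the smallest (0.0041251 mol): C 2.001, H 3.001, O 1.000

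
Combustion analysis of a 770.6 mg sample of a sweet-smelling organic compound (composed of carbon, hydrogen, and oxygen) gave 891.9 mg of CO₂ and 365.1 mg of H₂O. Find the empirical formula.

C2H4O3

mol C = 0.8919 g CO₂ ÷ 44.009 g/mol = 0.020266 mol
mol H = 2 × 0.3651 g H₂O ÷ 18.015 g/mol = 0.040533 mol
mass O = 0.7706 − (0.24342 + 0.040857) = 0.48632 g → mol O = 0.48632 ÷ 15.999 = 0.030397 mol
Divide by the smallest (0.020266 mol): C 1.000, H 2.000, O 1.500
Multiplying each by 2 gives whole numbers: C 2.00, H 4.00, O 3.00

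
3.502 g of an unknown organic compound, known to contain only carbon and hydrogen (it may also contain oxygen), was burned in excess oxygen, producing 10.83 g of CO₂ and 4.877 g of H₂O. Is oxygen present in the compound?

mol C = 10.83 g CO₂ ÷ 44.009 g/mol = 0.24609 mol
mol H = 2 × 4.877 g H₂O ÷ 18.015 g/mol = 0.54144 mol
C and H together account for 3.5015 g — essentially the entire 3.502 g sample — so the compound contains no oxygen.

no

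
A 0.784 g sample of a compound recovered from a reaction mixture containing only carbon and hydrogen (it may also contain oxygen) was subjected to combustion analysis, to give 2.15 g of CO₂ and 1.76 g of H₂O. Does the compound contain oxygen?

no

mol C = 2.15 g CO₂ ÷ 44.009 g/mol = 0.04885 mol
mol H = 2 × 1.76 g H₂O ÷ 18.015 g/mol = 0.1954 mol
C and H together account for 0.7837 g — essentially the entire 0.784 g sample — so the compound contains no oxygen.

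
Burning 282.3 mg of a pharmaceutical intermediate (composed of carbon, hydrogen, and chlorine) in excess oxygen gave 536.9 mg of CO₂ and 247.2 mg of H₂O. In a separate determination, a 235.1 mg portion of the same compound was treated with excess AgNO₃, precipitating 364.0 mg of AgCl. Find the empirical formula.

mol C = 0.5369 g CO₂ ÷ 44.009 g/mol = 0.012200 mol
mol H = 2 × 0.2472 g H₂O ÷ 18.015 g/mol = 0.027444 mol
From the AgCl data: mol Cl per gram of compound = (0.3640 ÷ 143.318) ÷ 0.2351 = 0.010803 mol/g, so in the 0.2823 g combustion sample mol Cl = 0.0030497 mol
Divide by the smallest (0.0030497 mol): C 4.000, H 8.999, Cl 1.000

C4H9Cl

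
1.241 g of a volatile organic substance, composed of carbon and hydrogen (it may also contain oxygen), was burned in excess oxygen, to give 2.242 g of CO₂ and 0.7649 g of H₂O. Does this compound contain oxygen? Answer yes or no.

mol C = 2.242 g CO₂ ÷ 44.009 g/mol = 0.050944 mol
mol H = 2 × 0.7649 g H₂O ÷ 18.015 g/mol = 0.084918 mol
C and H account for only 0.69749 g of the 1.241 g sample; the remaining 0.54351 g must be oxygen.

yes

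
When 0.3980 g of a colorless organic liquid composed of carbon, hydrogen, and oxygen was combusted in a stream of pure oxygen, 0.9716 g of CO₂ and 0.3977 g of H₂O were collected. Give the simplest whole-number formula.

mol C = 0.9716 g CO₂ ÷ 44.009 g/mol = 0.022077 mol
mol H = 2 × 0.3977 g H₂O ÷ 18.015 g/mol = 0.044152 mol
mass O = 0.3980 − (0.26517 + 0.044505) = 0.088324 g → mol O = 0.088324 ÷ 15.999 = 0.0055206 mol
Divide by the smallest (0.0055206 mol): C 3.999, H 7.998, O 1.000

C4H8O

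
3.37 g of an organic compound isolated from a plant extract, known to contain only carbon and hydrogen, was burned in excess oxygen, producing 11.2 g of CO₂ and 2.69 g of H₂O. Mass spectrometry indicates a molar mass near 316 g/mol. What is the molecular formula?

mol C = 11.2 g CO₂ ÷ 44.009 g/mol = 0.2545 mol
mol H = 2 × 2.69 g H₂O ÷ 18.015 g/mol = 0.2986 mol
Divide by the smallest (0.2545 mol): C 1.000, H 1.173
Multiplying each by 6 gives whole numbers: C 6.00, H 7.04
Empirical formula: C6H7
Empirical-formula mass = 79.12 g/mol; 316 ÷ 79.12 ≈ 4, so the molecular formula is C24H28.

C24H28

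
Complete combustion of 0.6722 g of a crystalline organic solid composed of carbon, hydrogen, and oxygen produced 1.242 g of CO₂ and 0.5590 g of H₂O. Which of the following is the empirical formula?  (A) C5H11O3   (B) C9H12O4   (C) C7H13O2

(A) C5H11O3

mol C = 1.242 g CO₂ ÷ 44.009 g/mol = 0.028222 mol
mol H = 2 × 0.5590 g H₂O ÷ 18.015 g/mol = 0.062059 mol
mass O = 0.6722 − (0.33897 + 0.062556) = 0.27068 g → mol O = 0.27068 ÷ 15.999 = 0.016918 mol
Divide by the smallest (0.016918 mol): C 1.668, H 3.668, O 1.000
Multiplying each by 3 gives whole numbers: C 5.00, H 11.00, O 3.00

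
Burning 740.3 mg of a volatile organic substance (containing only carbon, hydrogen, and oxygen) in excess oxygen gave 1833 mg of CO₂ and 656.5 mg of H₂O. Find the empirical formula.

C4H7O

mol C = 1.833 g CO₂ ÷ 44.009 g/mol = 0.041651 mol
mol H = 2 × 0.6565 g H₂O ÷ 18.015 g/mol = 0.072884 mol
mass O = 0.7403 − (0.50027 + 0.073467) = 0.16657 g → mol O = 0.16657 ÷ 15.999 = 0.010411 mol
Divide by the smallest (0.010411 mol): C 4.001, H 7.001, O 1.000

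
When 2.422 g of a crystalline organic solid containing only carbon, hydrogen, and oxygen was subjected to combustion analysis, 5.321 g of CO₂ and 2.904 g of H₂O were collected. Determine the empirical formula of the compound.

mol C = 5.321 g CO₂ ÷ 44.009 g/mol = 0.12091 mol
mol H = 2 × 2.904 g H₂O ÷ 18.015 g/mol = 0.32240 mol
mass O = 2.422 − (1.4522 + 0.32498) = 0.64481 g → mol O = 0.64481 ÷ 15.999 = 0.040303 mol
Divide by the smallest (0.040303 mol): C 3.000, H 7.999, O 1.000

C3H8O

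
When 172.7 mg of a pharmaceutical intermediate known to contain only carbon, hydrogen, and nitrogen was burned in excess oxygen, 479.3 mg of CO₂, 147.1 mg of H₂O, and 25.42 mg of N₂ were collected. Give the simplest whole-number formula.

mol C = 0.4793 g CO₂ ÷ 44.009 g/mol = 0.010891 mol
mol H = 2 × 0.1471 g H₂O ÷ 18.015 g/mol = 0.016331 mol
mol N = 2 × 0.02542 g N₂ ÷ 28.014 g/mol = 0.0018148 mol
Divide by the smallest (0.0018148 mol): C 6.001, H 8.999, N 1.000

C6H9N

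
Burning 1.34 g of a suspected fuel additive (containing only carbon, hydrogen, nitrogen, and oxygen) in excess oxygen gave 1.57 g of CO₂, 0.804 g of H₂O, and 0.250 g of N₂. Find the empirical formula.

C2H5NO2

mol C = 1.57 g CO₂ ÷ 44.009 g/mol = 0.03567 mol
mol H = 2 × 0.804 g H₂O ÷ 18.015 g/mol = 0.08926 mol
mol N = 2 × 0.250 g N₂ ÷ 28.014 g/mol = 0.01785 mol
mass O = 1.34 − (0.4285 + 0.08997 + 0.2500) = 0.5715 g → mol O = 0.5715 ÷ 15.999 = 0.03572 mol
Divide by the smallest (0.01785 mol): C 1.999, H 5.001, N 1.000, O 2.002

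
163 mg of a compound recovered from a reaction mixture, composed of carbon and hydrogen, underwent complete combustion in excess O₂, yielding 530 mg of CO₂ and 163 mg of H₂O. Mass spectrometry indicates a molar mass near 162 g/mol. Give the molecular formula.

mol C = 0.530 g CO₂ ÷ 44.009 g/mol = 0.01204 mol
mol H = 2 × 0.163 g H₂O ÷ 18.015 g/mol = 0.01810 mol
Divide by the smallest (0.01204 mol): C 1.000, H 1.503
Multiplying each by 2 gives whole numbers: C 2.00, H 3.01
Empirical formula: C2H3
Empirical-formula mass = 27.05 g/mol; 162 ÷ 27.05 ≈ 6, so the molecular formula is C12H18.

C12H18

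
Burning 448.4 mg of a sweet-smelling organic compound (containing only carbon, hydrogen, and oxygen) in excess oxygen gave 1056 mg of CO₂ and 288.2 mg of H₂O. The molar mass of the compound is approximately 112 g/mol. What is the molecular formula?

mol C = 1.056 g CO₂ ÷ 44.009 g/mol = 0.023995 mol
mol H = 2 × 0.2882 g H₂O ÷ 18.015 g/mol = 0.031996 mol
mass O = 0.4484 − (0.28821 + 0.032252) = 0.12794 g → mol O = 0.12794 ÷ 15.999 = 0.0079970 mol
Divide by the smallest (0.0079970 mol): C 3.001, H 4.001, O 1.000
Empirical formula: C3H4O
Empirical-formula mass = 56.06 g/mol; 112 ÷ 56.06 ≈ 2, so the molecular formula is C6H8O2.

C6H8O2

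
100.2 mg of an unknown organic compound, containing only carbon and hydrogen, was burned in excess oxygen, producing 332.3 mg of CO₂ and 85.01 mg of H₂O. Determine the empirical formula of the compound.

mol C = 0.3323 g CO₂ ÷ 44.009 g/mol = 0.0075507 mol
mol H = 2 × 0.08501 g H₂O ÷ 18.015 g/mol = 0.0094377 mol
Divide by the smallest (0.0075507 mol): C 1.000, H 1.250
Multiplying each by 4 gives whole numbers: C 4.00, H 5.00

C4H5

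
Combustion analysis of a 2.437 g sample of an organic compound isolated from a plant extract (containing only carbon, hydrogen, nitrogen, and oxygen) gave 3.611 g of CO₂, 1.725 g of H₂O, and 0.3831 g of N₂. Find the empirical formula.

C3H7NO2

mol C = 3.611 g CO₂ ÷ 44.009 g/mol = 0.082051 mol
mol H = 2 × 1.725 g H₂O ÷ 18.015 g/mol = 0.19151 mol
mol N = 2 × 0.3831 g N₂ ÷ 28.014 g/mol = 0.027351 mol
mass O = 2.437 − (0.98552 + 0.19304 + 0.38310) = 0.87534 g → mol O = 0.87534 ÷ 15.999 = 0.054712 mol
Divide by the smallest (0.027351 mol): C 3.000, H 7.002, N 1.000, O 2.000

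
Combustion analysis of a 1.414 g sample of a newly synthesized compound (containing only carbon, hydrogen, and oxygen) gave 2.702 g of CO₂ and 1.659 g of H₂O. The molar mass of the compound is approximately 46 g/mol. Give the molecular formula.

C2H6O

mol C = 2.702 g CO₂ ÷ 44.009 g/mol = 0.061397 mol
mol H = 2 × 1.659 g H₂O ÷ 18.015 g/mol = 0.18418 mol
mass O = 1.414 − (0.73743 + 0.18565) = 0.49091 g → mol O = 0.49091 ÷ 15.999 = 0.030684 mol
Divide by the smallest (0.030684 mol): C 2.001, H 6.002, O 1.000
Empirical formula: C2H6O
Empirical-formula mass = 46.07 g/mol; 46 ÷ 46.07 ≈ 1, so the molecular formula is C2H6O.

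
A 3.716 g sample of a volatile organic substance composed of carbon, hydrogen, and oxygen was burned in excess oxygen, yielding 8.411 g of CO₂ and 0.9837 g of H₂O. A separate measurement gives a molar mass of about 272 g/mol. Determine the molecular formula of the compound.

C14H8O6

mol C = 8.411 g CO₂ ÷ 44.009 g/mol = 0.19112 mol
mol H = 2 × 0.9837 g H₂O ÷ 18.015 g/mol = 0.10921 mol
mass O = 3.716 − (2.2955 + 0.11008) = 1.3104 g → mol O = 1.3104 ÷ 15.999 = 0.081904 mol
Divide by the smallest (0.081904 mol): C 2.333, H 1.333, O 1.000
Multiplying each by 3 gives whole numbers: C 7.00, H 4.00, O 3.00
Empirical formula: C7H4O3
Empirical-formula mass = 136.11 g/mol; 272 ÷ 136.11 ≈ 2, so the molecular formula is C14H8O6.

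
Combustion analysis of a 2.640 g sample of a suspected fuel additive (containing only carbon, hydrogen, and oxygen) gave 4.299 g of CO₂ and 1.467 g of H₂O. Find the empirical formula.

mol C = 4.299 g CO₂ ÷ 44.009 g/mol = 0.097685 mol
mol H = 2 × 1.467 g H₂O ÷ 18.015 g/mol = 0.16286 mol
mass O = 2.640 − (1.1733 + 0.16417) = 1.3025 g → mol O = 1.3025 ÷ 15.999 = 0.081414 mol
Divide by the smallest (0.081414 mol): C 1.200, H 2.000, O 1.000
Multiplying each by 5 gives whole numbers: C 6.00, H 10.00, O 5.00

C6H10O5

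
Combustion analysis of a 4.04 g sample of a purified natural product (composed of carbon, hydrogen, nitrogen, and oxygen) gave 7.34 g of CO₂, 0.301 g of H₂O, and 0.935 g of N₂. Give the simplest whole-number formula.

C5HN2O2

mol C = 7.34 g CO₂ ÷ 44.009 g/mol = 0.1668 mol
mol H = 2 × 0.301 g H₂O ÷ 18.015 g/mol = 0.03342 mol
mol N = 2 × 0.935 g N₂ ÷ 28.014 g/mol = 0.06675 mol
mass O = 4.04 − (2.003 + 0.03368 + 0.9350) = 1.068 g → mol O = 1.068 ÷ 15.999 = 0.06676 mol
Divide by the smallest (0.03342 mol): C 4.991, H 1.000, N 1.998, O 1.998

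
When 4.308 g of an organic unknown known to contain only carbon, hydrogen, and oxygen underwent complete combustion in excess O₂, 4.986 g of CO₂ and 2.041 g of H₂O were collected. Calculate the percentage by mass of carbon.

31.59%

mol C = 4.986 g CO₂ ÷ 44.009 g/mol = 0.11330 mol
mol H = 2 × 2.041 g H₂O ÷ 18.015 g/mol = 0.22659 mol
mass O = 4.308 − (1.3608 + 0.22840) = 2.7188 g → mol O = 2.7188 ÷ 15.999 = 0.16994 mol
mass % C = 1.3608 g ÷ 4.308 g × 100%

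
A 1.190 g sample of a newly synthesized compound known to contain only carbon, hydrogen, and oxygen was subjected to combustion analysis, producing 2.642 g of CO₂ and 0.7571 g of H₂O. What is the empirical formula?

C5H7O2

mol C = 2.642 g CO₂ ÷ 44.009 g/mol = 0.060033 mol
mol H = 2 × 0.7571 g H₂O ÷ 18.015 g/mol = 0.084052 mol
mass O = 1.190 − (0.72106 + 0.084725) = 0.38422 g → mol O = 0.38422 ÷ 15.999 = 0.024015 mol
Divide by the smallest (0.024015 mol): C 2.500, H 3.500, O 1.000
Multiplying each by 2 gives whole numbers: C 5.00, H 7.00, O 2.00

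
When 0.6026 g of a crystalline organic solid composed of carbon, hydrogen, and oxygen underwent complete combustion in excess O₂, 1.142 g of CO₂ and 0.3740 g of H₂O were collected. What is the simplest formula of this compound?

C5H8O3

mol C = 1.142 g CO₂ ÷ 44.009 g/mol = 0.025949 mol
mol H = 2 × 0.3740 g H₂O ÷ 18.015 g/mol = 0.041521 mol
mass O = 0.6026 − (0.31168 + 0.041853) = 0.24907 g → mol O = 0.24907 ÷ 15.999 = 0.015568 mol
Divide by the smallest (0.015568 mol): C 1.667, H 2.667, O 1.000
Multiplying each by 3 gives whole numbers: C 5.00, H 8.00, O 3.00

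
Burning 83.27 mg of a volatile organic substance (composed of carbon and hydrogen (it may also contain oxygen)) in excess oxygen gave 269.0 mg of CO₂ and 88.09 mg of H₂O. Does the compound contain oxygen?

no

mol C = 0.2690 g CO₂ ÷ 44.009 g/mol = 0.0061124 mol
mol H = 2 × 0.08809 g H₂O ÷ 18.015 g/mol = 0.0097796 mol
C and H together account for 0.083274 g — essentially the entire 0.08327 g sample — so the compound contains no oxygen.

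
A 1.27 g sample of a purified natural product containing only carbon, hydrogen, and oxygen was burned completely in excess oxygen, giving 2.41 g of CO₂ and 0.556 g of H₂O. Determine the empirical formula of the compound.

mol C = 2.41 g CO₂ ÷ 44.009 g/mol = 0.05476 mol
mol H = 2 × 0.556 g H₂O ÷ 18.015 g/mol = 0.06173 mol
mass O = 1.27 − (0.6577 + 0.06222) = 0.5500 g → mol O = 0.5500 ÷ 15.999 = 0.03438 mol
Divide by the smallest (0.03438 mol): C 1.593, H 1.795, O 1.000
Multiplying each by 5 gives whole numbers: C 7.96, H 8.98, O 5.00

C8H9O5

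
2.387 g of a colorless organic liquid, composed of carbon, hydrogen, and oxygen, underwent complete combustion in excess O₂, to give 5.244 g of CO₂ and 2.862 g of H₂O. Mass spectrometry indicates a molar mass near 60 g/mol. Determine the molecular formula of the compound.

mol C = 5.244 g CO₂ ÷ 44.009 g/mol = 0.11916 mol
mol H = 2 × 2.862 g H₂O ÷ 18.015 g/mol = 0.31774 mol
mass O = 2.387 − (1.4312 + 0.32028) = 0.63552 g → mol O = 0.63552 ÷ 15.999 = 0.039723 mol
Divide by the smallest (0.039723 mol): C 3.000, H 7.999, O 1.000
Empirical formula: C3H8O
Empirical-formula mass = 60.10 g/mol; 60 ÷ 60.10 ≈ 1, so the molecular formula is C3H8O.

C3H8O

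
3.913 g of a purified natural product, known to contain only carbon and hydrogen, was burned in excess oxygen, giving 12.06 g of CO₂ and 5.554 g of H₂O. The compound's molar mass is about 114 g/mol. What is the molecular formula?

mol C = 12.06 g CO₂ ÷ 44.009 g/mol = 0.27403 mol
mol H = 2 × 5.554 g H₂O ÷ 18.015 g/mol = 0.61660 mol
Divide by the smallest (0.27403 mol): C 1.000, H 2.250
Multiplying each by 4 gives whole numbers: C 4.00, H 9.00
Empirical formula: C4H9
Empirical-formula mass = 57.12 g/mol; 114 ÷ 57.12 ≈ 2, so the molecular formula is C8H18.

C8H18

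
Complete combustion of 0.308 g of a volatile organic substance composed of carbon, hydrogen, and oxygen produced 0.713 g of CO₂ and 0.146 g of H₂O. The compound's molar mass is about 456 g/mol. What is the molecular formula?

C24H24O9

mol C = 0.713 g CO₂ ÷ 44.009 g/mol = 0.01620 mol
mol H = 2 × 0.146 g H₂O ÷ 18.015 g/mol = 0.01621 mol
mass O = 0.308 − (0.1946 + 0.01634) = 0.09707 g → mol O = 0.09707 ÷ 15.999 = 0.006067 mol
Divide by the smallest (0.006067 mol): C 2.670, H 2.672, O 1.000
Multiplying each by 3 gives whole numbers: C 8.01, H 8.01, O 3.00
Empirical formula: C8H8O3
Empirical-formula mass = 152.15 g/mol; 456 ÷ 152.15 ≈ 3, so the molecular formula is C24H24O9.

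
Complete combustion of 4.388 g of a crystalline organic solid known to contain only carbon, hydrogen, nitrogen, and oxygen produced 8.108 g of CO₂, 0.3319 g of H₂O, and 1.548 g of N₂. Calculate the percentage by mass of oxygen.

mol C = 8.108 g CO₂ ÷ 44.009 g/mol = 0.18424 mol
mol H = 2 × 0.3319 g H₂O ÷ 18.015 g/mol = 0.036847 mol
mol N = 2 × 1.548 g N₂ ÷ 28.014 g/mol = 0.11052 mol
mass O = 4.388 − (2.2128 + 0.037142 + 1.5480) = 0.59001 g → mol O = 0.59001 ÷ 15.999 = 0.036878 mol
mass % O = 0.59001 g ÷ 4.388 g × 100%

13.45%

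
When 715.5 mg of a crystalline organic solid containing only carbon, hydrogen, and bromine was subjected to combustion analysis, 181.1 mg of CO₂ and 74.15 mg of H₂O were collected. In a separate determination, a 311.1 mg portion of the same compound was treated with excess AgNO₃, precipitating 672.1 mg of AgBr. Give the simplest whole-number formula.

CH2Br2

mol C = 0.1811 g CO₂ ÷ 44.009 g/mol = 0.0041151 mol
mol H = 2 × 0.07415 g H₂O ÷ 18.015 g/mol = 0.0082320 mol
From the AgBr data: mol Br per gram of compound = (0.6721 ÷ 187.772) ÷ 0.3111 = 0.011505 mol/g, so in the 0.7155 g combustion sample mol Br = 0.0082321 mol
Divide by the smallest (0.0041151 mol): C 1.000, H 2.000, Br 2.000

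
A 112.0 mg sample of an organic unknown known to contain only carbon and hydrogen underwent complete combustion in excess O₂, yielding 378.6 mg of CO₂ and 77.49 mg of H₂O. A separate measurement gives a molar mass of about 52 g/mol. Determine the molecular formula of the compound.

mol C = 0.3786 g CO₂ ÷ 44.009 g/mol = 0.0086028 mol
mol H = 2 × 0.07749 g H₂O ÷ 18.015 g/mol = 0.0086028 mol
Divide by the smallest (0.0086028 mol): C 1.000, H 1.000
Empirical formula: CH
Empirical-formula mass = 13.02 g/mol; 52 ÷ 13.02 ≈ 4, so the molecular formula is C4H4.

C4H4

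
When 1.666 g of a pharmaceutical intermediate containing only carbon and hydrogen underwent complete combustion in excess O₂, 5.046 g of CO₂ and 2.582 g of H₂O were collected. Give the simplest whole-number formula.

C2H5

mol C = 5.046 g CO₂ ÷ 44.009 g/mol = 0.11466 mol
mol H = 2 × 2.582 g H₂O ÷ 18.015 g/mol = 0.28665 mol
Divide by the smallest (0.11466 mol): C 1.000, H 2.500
Multiplying each by 2 gives whole numbers: C 2.00, H 5.00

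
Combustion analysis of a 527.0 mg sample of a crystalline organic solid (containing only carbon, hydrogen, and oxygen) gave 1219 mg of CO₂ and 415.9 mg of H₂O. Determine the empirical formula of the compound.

C3H5O

mol C = 1.219 g CO₂ ÷ 44.009 g/mol = 0.027699 mol
mol H = 2 × 0.4159 g H₂O ÷ 18.015 g/mol = 0.046173 mol
mass O = 0.5270 − (0.33269 + 0.046542) = 0.14777 g → mol O = 0.14777 ÷ 15.999 = 0.0092360 mol
Divide by the smallest (0.0092360 mol): C 2.999, H 4.999, O 1.000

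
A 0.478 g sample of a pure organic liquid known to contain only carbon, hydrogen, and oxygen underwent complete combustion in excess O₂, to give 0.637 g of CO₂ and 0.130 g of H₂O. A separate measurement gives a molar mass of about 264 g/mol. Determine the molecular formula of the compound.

mol C = 0.637 g CO₂ ÷ 44.009 g/mol = 0.01447 mol
mol H = 2 × 0.130 g H₂O ÷ 18.015 g/mol = 0.01443 mol
mass O = 0.478 − (0.1739 + 0.01455) = 0.2896 g → mol O = 0.2896 ÷ 15.999 = 0.01810 mol
Divide by the smallest (0.01443 mol): C 1.003, H 1.000, O 1.254
Multiplying each by 4 gives whole numbers: C 4.01, H 4.00, O 5.02
Empirical formula: C4H4O5
Empirical-formula mass = 132.07 g/mol; 264 ÷ 132.07 ≈ 2, so the molecular formula is C8H8O10.

C8H8O10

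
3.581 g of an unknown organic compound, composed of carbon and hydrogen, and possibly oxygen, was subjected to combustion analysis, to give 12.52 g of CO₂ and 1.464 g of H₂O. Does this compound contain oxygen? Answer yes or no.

no

mol C = 12.52 g CO₂ ÷ 44.009 g/mol = 0.28449 mol
mol H = 2 × 1.464 g H₂O ÷ 18.015 g/mol = 0.16253 mol
C and H together account for 3.5808 g — essentially the entire 3.581 g sample — so the compound contains no oxygen.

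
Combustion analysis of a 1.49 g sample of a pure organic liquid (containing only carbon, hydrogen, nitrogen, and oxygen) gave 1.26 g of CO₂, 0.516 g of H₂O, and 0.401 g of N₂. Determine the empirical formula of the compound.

C2H4N2O3

mol C = 1.26 g CO₂ ÷ 44.009 g/mol = 0.02863 mol
mol H = 2 × 0.516 g H₂O ÷ 18.015 g/mol = 0.05729 mol
mol N = 2 × 0.401 g N₂ ÷ 28.014 g/mol = 0.02863 mol
mass O = 1.49 − (0.3439 + 0.05774 + 0.4010) = 0.6874 g → mol O = 0.6874 ÷ 15.999 = 0.04296 mol
Divide by the smallest (0.02863 mol): C 1.000, H 2.001, N 1.000, O 1.501
Multiplying each by 2 gives whole numbers: C 2.00, H 4.00, N 2.00, O 3.00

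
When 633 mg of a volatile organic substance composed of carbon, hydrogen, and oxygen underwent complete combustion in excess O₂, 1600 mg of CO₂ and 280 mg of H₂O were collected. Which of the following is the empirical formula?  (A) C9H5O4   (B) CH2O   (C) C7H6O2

mol C = 1.60 g CO₂ ÷ 44.009 g/mol = 0.03636 mol
mol H = 2 × 0.280 g H₂O ÷ 18.015 g/mol = 0.03109 mol
mass O = 0.633 − (0.4367 + 0.03133) = 0.1650 g → mol O = 0.1650 ÷ 15.999 = 0.01031 mol
Divide by the smallest (0.01031 mol): C 3.525, H 3.014, O 1.000
Multiplying each by 2 gives whole numbers: C 7.05, H 6.03, O 2.00

(C) C7H6O2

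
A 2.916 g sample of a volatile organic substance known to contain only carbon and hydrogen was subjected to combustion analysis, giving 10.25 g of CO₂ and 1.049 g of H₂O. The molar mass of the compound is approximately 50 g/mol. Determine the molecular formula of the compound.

C4H2

mol C = 10.25 g CO₂ ÷ 44.009 g/mol = 0.23291 mol
mol H = 2 × 1.049 g H₂O ÷ 18.015 g/mol = 0.11646 mol
Divide by the smallest (0.11646 mol): C 2.000, H 1.000
Empirical formula: C2H
Empirical-formula mass = 25.03 g/mol; 50 ÷ 25.03 ≈ 2, so the molecular formula is C4H2.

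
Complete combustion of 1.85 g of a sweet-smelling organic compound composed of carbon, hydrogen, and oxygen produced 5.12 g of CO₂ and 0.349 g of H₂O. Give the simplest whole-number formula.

C9H3O2

mol C = 5.12 g CO₂ ÷ 44.009 g/mol = 0.1163 mol
mol H = 2 × 0.349 g H₂O ÷ 18.015 g/mol = 0.03875 mol
mass O = 1.85 − (1.397 + 0.03906) = 0.4136 g → mol O = 0.4136 ÷ 15.999 = 0.02585 mol
Divide by the smallest (0.02585 mol): C 4.500, H 1.499, O 1.000
Multiplying each by 2 gives whole numbers: C 9.00, H 3.00, O 2.00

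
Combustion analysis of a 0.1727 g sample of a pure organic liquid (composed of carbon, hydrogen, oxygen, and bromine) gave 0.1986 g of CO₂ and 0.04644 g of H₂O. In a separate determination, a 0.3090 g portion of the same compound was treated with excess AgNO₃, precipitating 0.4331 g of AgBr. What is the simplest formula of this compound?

mol C = 0.1986 g CO₂ ÷ 44.009 g/mol = 0.0045127 mol
mol H = 2 × 0.04644 g H₂O ÷ 18.015 g/mol = 0.0051557 mol
From the AgBr data: mol Br per gram of compound = (0.4331 ÷ 187.772) ÷ 0.3090 = 0.0074645 mol/g, so in the 0.1727 g combustion sample mol Br = 0.0012891 mol
mass O = 0.1727 − (0.054202 + 0.0051969 + 0.10301) = 0.010296 g → mol O = 0.010296 ÷ 15.999 = 0.00064351 mol
Divide by the smallest (0.00064351 mol): C 7.013, H 8.012, Br 2.003, O 1.000

C7H8Br2O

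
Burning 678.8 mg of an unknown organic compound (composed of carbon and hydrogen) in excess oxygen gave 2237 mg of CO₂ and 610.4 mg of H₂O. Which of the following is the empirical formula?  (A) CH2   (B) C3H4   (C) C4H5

(B) C3H4

mol C = 2.237 g CO₂ ÷ 44.009 g/mol = 0.050831 mol
mol H = 2 × 0.6104 g H₂O ÷ 18.015 g/mol = 0.067766 mol
Divide by the smallest (0.050831 mol): C 1.000, H 1.333
Multiplying each by 3 gives whole numbers: C 3.00, H 4.00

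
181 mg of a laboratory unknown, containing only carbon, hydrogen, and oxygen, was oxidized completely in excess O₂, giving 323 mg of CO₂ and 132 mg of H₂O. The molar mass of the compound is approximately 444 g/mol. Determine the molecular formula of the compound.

mol C = 0.323 g CO₂ ÷ 44.009 g/mol = 0.007339 mol
mol H = 2 × 0.132 g H₂O ÷ 18.015 g/mol = 0.01465 mol
mass O = 0.181 − (0.08815 + 0.01477) = 0.07807 g → mol O = 0.07807 ÷ 15.999 = 0.004880 mol
Divide by the smallest (0.004880 mol): C 1.504, H 3.003, O 1.000
Multiplying each by 2 gives whole numbers: C 3.01, H 6.01, O 2.00
Empirical formula: C3H6O2
Empirical-formula mass = 74.08 g/mol; 444 ÷ 74.08 ≈ 6, so the molecular formula is C18H36O12.

C18H36O12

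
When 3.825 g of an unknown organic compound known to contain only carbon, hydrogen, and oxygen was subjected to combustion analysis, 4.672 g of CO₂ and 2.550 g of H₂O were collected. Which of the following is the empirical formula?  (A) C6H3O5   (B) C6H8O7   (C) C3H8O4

(C) C3H8O4

mol C = 4.672 g CO₂ ÷ 44.009 g/mol = 0.10616 mol
mol H = 2 × 2.550 g H₂O ÷ 18.015 g/mol = 0.28310 mol
mass O = 3.825 − (1.2751 + 0.28536) = 2.2645 g → mol O = 2.2645 ÷ 15.999 = 0.14154 mol
Divide by the smallest (0.10616 mol): C 1.000, H 2.667, O 1.333
Multiplying each by 3 gives whole numbers: C 3.00, H 8.00, O 4.00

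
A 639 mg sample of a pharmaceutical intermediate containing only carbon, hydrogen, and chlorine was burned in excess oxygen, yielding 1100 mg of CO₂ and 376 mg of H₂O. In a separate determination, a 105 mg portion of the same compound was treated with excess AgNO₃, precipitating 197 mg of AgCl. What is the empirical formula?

C3H5Cl

mol C = 1.10 g CO₂ ÷ 44.009 g/mol = 0.02499 mol
mol H = 2 × 0.376 g H₂O ÷ 18.015 g/mol = 0.04174 mol
From the AgCl data: mol Cl per gram of compound = (0.197 ÷ 143.318) ÷ 0.105 = 0.01309 mol/g, so in the 0.639 g combustion sample mol Cl = 0.008365 mol
Divide by the smallest (0.008365 mol): C 2.988, H 4.990, Cl 1.000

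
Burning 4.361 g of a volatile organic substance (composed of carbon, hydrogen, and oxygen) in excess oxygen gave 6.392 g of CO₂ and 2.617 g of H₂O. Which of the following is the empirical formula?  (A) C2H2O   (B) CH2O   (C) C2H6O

(B) CH2O

mol C = 6.392 g CO₂ ÷ 44.009 g/mol = 0.14524 mol
mol H = 2 × 2.617 g H₂O ÷ 18.015 g/mol = 0.29054 mol
mass O = 4.361 − (1.7445 + 0.29286) = 2.3236 g → mol O = 2.3236 ÷ 15.999 = 0.14524 mol
Divide by the smallest (0.14524 mol): C 1.000, H 2.000, O 1.000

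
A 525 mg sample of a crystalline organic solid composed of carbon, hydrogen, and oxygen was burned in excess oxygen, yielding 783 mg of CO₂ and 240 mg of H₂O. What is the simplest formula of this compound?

mol C = 0.783 g CO₂ ÷ 44.009 g/mol = 0.01779 mol
mol H = 2 × 0.240 g H₂O ÷ 18.015 g/mol = 0.02664 mol
mass O = 0.525 − (0.2137 + 0.02686) = 0.2844 g → mol O = 0.2844 ÷ 15.999 = 0.01778 mol
Divide by the smallest (0.01778 mol): C 1.001, H 1.499, O 1.000
Multiplying each by 2 gives whole numbers: C 2.00, H 3.00, O 2.00

C2H3O2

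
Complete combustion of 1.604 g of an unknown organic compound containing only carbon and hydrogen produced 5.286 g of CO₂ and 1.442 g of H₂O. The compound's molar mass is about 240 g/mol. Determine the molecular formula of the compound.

mol C = 5.286 g CO₂ ÷ 44.009 g/mol = 0.12011 mol
mol H = 2 × 1.442 g H₂O ÷ 18.015 g/mol = 0.16009 mol
Divide by the smallest (0.12011 mol): C 1.000, H 1.333
Multiplying each by 3 gives whole numbers: C 3.00, H 4.00
Empirical formula: C3H4
Empirical-formula mass = 40.06 g/mol; 240 ÷ 40.06 ≈ 6, so the molecular formula is C18H24.

C18H24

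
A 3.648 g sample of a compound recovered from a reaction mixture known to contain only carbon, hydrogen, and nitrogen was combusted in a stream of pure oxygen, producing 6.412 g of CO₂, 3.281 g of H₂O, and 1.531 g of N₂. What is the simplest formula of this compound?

C4H10N3

mol C = 6.412 g CO₂ ÷ 44.009 g/mol = 0.14570 mol
mol H = 2 × 3.281 g H₂O ÷ 18.015 g/mol = 0.36425 mol
mol N = 2 × 1.531 g N₂ ÷ 28.014 g/mol = 0.10930 mol
Divide by the smallest (0.10930 mol): C 1.333, H 3.333, N 1.000
Multiplying each by 3 gives whole numbers: C 4.00, H 10.00, N 3.00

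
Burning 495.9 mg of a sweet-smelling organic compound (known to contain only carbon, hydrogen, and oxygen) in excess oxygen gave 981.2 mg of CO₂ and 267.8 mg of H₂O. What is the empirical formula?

C9H12O5

mol C = 0.9812 g CO₂ ÷ 44.009 g/mol = 0.022295 mol
mol H = 2 × 0.2678 g H₂O ÷ 18.015 g/mol = 0.029731 mol
mass O = 0.4959 − (0.26779 + 0.029969) = 0.19814 g → mol O = 0.19814 ÷ 15.999 = 0.012385 mol
Divide by the smallest (0.012385 mol): C 1.800, H 2.401, O 1.000
Multiplying each by 5 gives whole numbers: C 9.00, H 12.00, O 5.00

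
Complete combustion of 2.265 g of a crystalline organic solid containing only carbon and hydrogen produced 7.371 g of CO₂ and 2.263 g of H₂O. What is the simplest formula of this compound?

mol C = 7.371 g CO₂ ÷ 44.009 g/mol = 0.16749 mol
mol H = 2 × 2.263 g H₂O ÷ 18.015 g/mol = 0.25124 mol
Divide by the smallest (0.16749 mol): C 1.000, H 1.500
Multiplying each by 2 gives whole numbers: C 2.00, H 3.00

C2H3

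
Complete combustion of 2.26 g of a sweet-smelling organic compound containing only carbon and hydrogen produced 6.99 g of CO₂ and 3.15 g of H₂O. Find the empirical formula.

mol C = 6.99 g CO₂ ÷ 44.009 g/mol = 0.1588 mol
mol H = 2 × 3.15 g H₂O ÷ 18.015 g/mol = 0.3497 mol
Divide by the smallest (0.1588 mol): C 1.000, H 2.202
Multiplying each by 5 gives whole numbers: C 5.00, H 11.01

C5H11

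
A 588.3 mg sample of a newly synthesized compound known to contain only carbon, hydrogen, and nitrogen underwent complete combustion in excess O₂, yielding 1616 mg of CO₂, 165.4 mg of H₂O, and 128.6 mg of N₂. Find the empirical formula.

C4H2N

mol C = 1.616 g CO₂ ÷ 44.009 g/mol = 0.036720 mol
mol H = 2 × 0.1654 g H₂O ÷ 18.015 g/mol = 0.018362 mol
mol N = 2 × 0.1286 g N₂ ÷ 28.014 g/mol = 0.0091811 mol
Divide by the smallest (0.0091811 mol): C 3.999, H 2.000, N 1.000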